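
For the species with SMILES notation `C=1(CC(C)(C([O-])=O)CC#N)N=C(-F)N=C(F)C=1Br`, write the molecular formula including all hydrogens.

C10H7BrF2N3O2-

Heavy atoms from the SMILES: 1 Br, 10 C, 2 F, 3 N, 2 O.
Implicit hydrogens by atom environment:
  4 × C (aromatic): no H
  3 × C: no H
  2 × C: 2 H each → 4
  2 × F: no H
  2 × N (aromatic): no H
  1 × Br: no H
  1 × C: 3 H
  1 × N: no H
  1 × O: no H
  1 × O (charge -1): no H
  Total hydrogens = 7.
Net charge -1.
Molecular formula: C10H7BrF2N3O2-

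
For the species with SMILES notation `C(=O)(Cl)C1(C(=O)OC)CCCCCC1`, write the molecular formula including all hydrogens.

C10H15ClO3

Heavy atoms from the SMILES: 10 C, 1 Cl, 3 O.
Implicit hydrogens by atom environment:
  6 × C: 2 H each → 12
  3 × C: no H
  3 × O: no H
  1 × C: 3 H
  1 × Cl: no H
  Total hydrogens = 15.
Molecular formula: C10H15ClO3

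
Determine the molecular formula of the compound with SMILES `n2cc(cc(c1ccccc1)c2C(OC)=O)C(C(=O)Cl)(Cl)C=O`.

Heavy atoms from the SMILES: 16 C, 2 Cl, 1 N, 4 O.
Implicit hydrogens by atom environment:
  7 × C (aromatic): 1 H each → 7
  4 × C (aromatic): no H
  4 × O: no H
  3 × C: no H
  2 × Cl: no H
  1 × C: 3 H
  1 × C: 1 H
  1 × N (aromatic): no H
  Total hydrogens = 11.
Molecular formula: C16H11Cl2NO4

C16H11Cl2NO4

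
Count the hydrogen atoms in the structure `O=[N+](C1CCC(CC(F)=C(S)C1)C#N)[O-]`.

11

Hydrogens are implicit in SMILES; fill each atom to its normal valence:
  4 × C: 2 H each → 8
  3 × C: no H
  2 × C: 1 H each → 2
  1 × F: no H
  1 × N (charge +1): no H
  1 × N: no H
  1 × O: no H
  1 × O (charge -1): no H
  1 × S: 1 H
  Total hydrogens = 11.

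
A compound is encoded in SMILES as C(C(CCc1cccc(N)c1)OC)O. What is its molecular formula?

Heavy atoms from the SMILES: 11 C, 1 N, 2 O.
Implicit hydrogens by atom environment:
  4 × C (aromatic): 1 H each → 4
  3 × C: 2 H each → 6
  2 × C (aromatic): no H
  1 × C: 3 H
  1 × C: 1 H
  1 × N: 2 H
  1 × O: 1 H
  1 × O: no H
  Total hydrogens = 17.
Molecular formula: C11H17NO2

C11H17NO2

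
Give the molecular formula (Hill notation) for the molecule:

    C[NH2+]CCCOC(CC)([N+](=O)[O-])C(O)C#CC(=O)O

Heavy atoms from the SMILES: 11 C, 2 N, 6 O.
Implicit hydrogens by atom environment:
  4 × C: 2 H each → 8
  4 × C: no H
  3 × O: no H
  2 × C: 3 H each → 6
  2 × O: 1 H each → 2
  1 × C: 1 H
  1 × N (charge +1): 2 H
  1 × N (charge +1): no H
  1 × O (charge -1): no H
  Total hydrogens = 19.
Net charge +1.
Molecular formula: C11H19N2O6+

C11H19N2O6+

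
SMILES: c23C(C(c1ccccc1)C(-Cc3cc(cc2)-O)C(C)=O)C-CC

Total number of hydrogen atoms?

Hydrogens are implicit in SMILES; fill each atom to its normal valence:
  8 × C (aromatic): 1 H each → 8
  4 × C (aromatic): no H
  3 × C: 2 H each → 6
  3 × C: 1 H each → 3
  2 × C: 3 H each → 6
  1 × C: no H
  1 × O: 1 H
  1 × O: no H
  Total hydrogens = 24.

24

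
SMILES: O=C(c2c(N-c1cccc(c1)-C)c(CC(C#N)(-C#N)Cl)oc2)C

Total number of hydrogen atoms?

Hydrogens are implicit in SMILES; fill each atom to its normal valence:
  5 × C (aromatic): 1 H each → 5
  5 × C (aromatic): no H
  4 × C: no H
  2 × C: 3 H each → 6
  2 × N: no H
  1 × C: 2 H
  1 × Cl: no H
  1 × N: 1 H
  1 × O (aromatic): no H
  1 × O: no H
  Total hydrogens = 14.

14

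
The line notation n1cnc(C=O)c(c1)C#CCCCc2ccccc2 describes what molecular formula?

C16H14N2O

Heavy atoms from the SMILES: 16 C, 2 N, 1 O.
Implicit hydrogens by atom environment:
  7 × C (aromatic): 1 H each → 7
  3 × C: 2 H each → 6
  3 × C (aromatic): no H
  2 × C: no H
  2 × N (aromatic): no H
  1 × C: 1 H
  1 × O: no H
  Total hydrogens = 14.
Molecular formula: C16H14N2O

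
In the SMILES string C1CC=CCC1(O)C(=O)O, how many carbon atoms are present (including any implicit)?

7

The symbol for carbon appears 7 times in the SMILES.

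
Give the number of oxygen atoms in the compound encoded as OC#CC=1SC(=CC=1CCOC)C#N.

The symbol for oxygen appears 2 times in the SMILES.

2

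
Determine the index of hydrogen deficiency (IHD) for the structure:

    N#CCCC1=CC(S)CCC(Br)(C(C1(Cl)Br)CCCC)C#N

6

Molecular formula from the SMILES: C16H21Br2ClN2S.
DoU = (2C + 2 + N − H − X)/2 = (2·16 + 2 + 2 − 21 − 3)/2 = 12/2 = 6.
(Structurally: 1 ring(s) + 5 π bond(s) = 6.)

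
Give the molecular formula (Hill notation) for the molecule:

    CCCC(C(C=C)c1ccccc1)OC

Heavy atoms from the SMILES: 14 C, 1 O.
Implicit hydrogens by atom environment:
  5 × C (aromatic): 1 H each → 5
  3 × C: 2 H each → 6
  3 × C: 1 H each → 3
  2 × C: 3 H each → 6
  1 × C (aromatic): no H
  1 × O: no H
  Total hydrogens = 20.
Molecular formula: C14H20O

C14H20O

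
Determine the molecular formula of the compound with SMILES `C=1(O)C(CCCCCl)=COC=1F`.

C8H10ClFO2

Heavy atoms from the SMILES: 8 C, 1 Cl, 1 F, 2 O.
Implicit hydrogens by atom environment:
  4 × C: 2 H each → 8
  3 × C (aromatic): no H
  1 × C (aromatic): 1 H
  1 × Cl: no H
  1 × F: no H
  1 × O: 1 H
  1 × O (aromatic): no H
  Total hydrogens = 10.
Molecular formula: C8H10ClFO2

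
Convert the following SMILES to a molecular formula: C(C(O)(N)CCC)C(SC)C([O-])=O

Heavy atoms from the SMILES: 8 C, 1 N, 3 O, 1 S.
Implicit hydrogens by atom environment:
  3 × C: 2 H each → 6
  2 × C: 3 H each → 6
  2 × C: no H
  1 × C: 1 H
  1 × N: 2 H
  1 × O: 1 H
  1 × O: no H
  1 × O (charge -1): no H
  1 × S: no H
  Total hydrogens = 16.
Net charge -1.
Molecular formula: C8H16NO3S-

C8H16NO3S-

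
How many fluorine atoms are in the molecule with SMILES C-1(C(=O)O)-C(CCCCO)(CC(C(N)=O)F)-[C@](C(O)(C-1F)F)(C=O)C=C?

The symbol for fluorine appears 3 times in the SMILES.

3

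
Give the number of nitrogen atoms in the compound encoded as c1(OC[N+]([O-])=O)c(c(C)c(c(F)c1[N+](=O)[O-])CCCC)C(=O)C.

2

The symbol for nitrogen appears 2 times in the SMILES.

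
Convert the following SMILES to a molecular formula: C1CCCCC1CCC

Heavy atoms from the SMILES: 9 C.
Implicit hydrogens by atom environment:
  7 × C: 2 H each → 14
  1 × C: 3 H
  1 × C: 1 H
  Total hydrogens = 18.
Molecular formula: C9H18

C9H18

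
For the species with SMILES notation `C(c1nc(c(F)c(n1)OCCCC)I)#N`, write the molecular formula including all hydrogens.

Heavy atoms from the SMILES: 9 C, 1 F, 1 I, 3 N, 1 O.
Implicit hydrogens by atom environment:
  4 × C (aromatic): no H
  3 × C: 2 H each → 6
  2 × N (aromatic): no H
  1 × C: 3 H
  1 × C: no H
  1 × F: no H
  1 × I: no H
  1 × N: no H
  1 × O: no H
  Total hydrogens = 9.
Molecular formula: C9H9FIN3O

C9H9FIN3O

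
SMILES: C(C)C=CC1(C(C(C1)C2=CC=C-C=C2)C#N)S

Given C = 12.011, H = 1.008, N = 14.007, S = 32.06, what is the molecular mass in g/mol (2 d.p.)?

Molecular formula: C15H17NS.
M = 15×12.011 + 17×1.008 + 1×14.007 + 1×32.06 = 243.37 g/mol.

243.37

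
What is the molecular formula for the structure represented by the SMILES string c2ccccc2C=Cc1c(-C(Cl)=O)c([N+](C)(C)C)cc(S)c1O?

C18H19ClNO2S+

Heavy atoms from the SMILES: 18 C, 1 Cl, 1 N, 2 O, 1 S.
Implicit hydrogens by atom environment:
  6 × C (aromatic): 1 H each → 6
  6 × C (aromatic): no H
  3 × C: 3 H each → 9
  2 × C: 1 H each → 2
  1 × C: no H
  1 × Cl: no H
  1 × N (charge +1): no H
  1 × O: 1 H
  1 × O: no H
  1 × S: 1 H
  Total hydrogens = 19.
Net charge +1.
Molecular formula: C18H19ClNO2S+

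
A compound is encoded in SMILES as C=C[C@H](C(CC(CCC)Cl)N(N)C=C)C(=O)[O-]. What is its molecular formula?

Heavy atoms from the SMILES: 12 C, 1 Cl, 2 N, 2 O.
Implicit hydrogens by atom environment:
  5 × C: 2 H each → 10
  5 × C: 1 H each → 5
  1 × C: 3 H
  1 × C: no H
  1 × Cl: no H
  1 × N: 2 H
  1 × N: no H
  1 × O: no H
  1 × O (charge -1): no H
  Total hydrogens = 20.
Net charge -1.
Molecular formula: C12H20ClN2O2-

C12H20ClN2O2-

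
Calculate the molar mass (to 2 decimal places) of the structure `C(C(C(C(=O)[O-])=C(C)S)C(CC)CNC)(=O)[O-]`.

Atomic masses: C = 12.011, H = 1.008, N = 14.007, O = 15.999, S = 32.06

Molecular formula: [C11H17NO4S]2-.
M = 11×12.011 + 17×1.008 + 1×14.007 + 4×15.999 + 1×32.06 = 259.32 g/mol.

259.32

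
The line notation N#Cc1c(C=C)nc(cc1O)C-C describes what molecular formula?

Heavy atoms from the SMILES: 10 C, 2 N, 1 O.
Implicit hydrogens by atom environment:
  4 × C (aromatic): no H
  2 × C: 2 H each → 4
  1 × C: 3 H
  1 × C (aromatic): 1 H
  1 × C: 1 H
  1 × C: no H
  1 × N (aromatic): no H
  1 × N: no H
  1 × O: 1 H
  Total hydrogens = 10.
Molecular formula: C10H10N2O

C10H10N2O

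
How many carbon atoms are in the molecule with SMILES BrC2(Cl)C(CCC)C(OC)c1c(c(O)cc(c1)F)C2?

The symbol for carbon appears 14 times in the SMILES. Lowercase c denotes aromatic carbon and counts toward C.

14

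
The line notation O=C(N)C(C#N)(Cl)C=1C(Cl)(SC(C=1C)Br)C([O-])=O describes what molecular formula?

Heavy atoms from the SMILES: 1 Br, 9 C, 2 Cl, 2 N, 3 O, 1 S.
Implicit hydrogens by atom environment:
  7 × C: no H
  2 × Cl: no H
  2 × O: no H
  1 × Br: no H
  1 × C: 3 H
  1 × C: 1 H
  1 × N: 2 H
  1 × N: no H
  1 × O (charge -1): no H
  1 × S: no H
  Total hydrogens = 6.
Net charge -1.
Molecular formula: C9H6BrCl2N2O3S-

C9H6BrCl2N2O3S-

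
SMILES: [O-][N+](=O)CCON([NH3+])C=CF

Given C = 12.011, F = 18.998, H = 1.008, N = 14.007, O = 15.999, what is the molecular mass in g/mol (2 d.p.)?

Molecular formula: C4H9FN3O3+.
M = 4×12.011 + 1×18.998 + 9×1.008 + 3×14.007 + 3×15.999 = 166.13 g/mol.

166.13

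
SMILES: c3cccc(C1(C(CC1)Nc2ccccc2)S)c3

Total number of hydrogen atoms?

Hydrogens are implicit in SMILES; fill each atom to its normal valence:
  10 × C (aromatic): 1 H each → 10
  2 × C: 2 H each → 4
  2 × C (aromatic): no H
  1 × C: 1 H
  1 × C: no H
  1 × N: 1 H
  1 × S: 1 H
  Total hydrogens = 17.

17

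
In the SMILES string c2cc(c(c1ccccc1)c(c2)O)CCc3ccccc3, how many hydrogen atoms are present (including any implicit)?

18

Hydrogens are implicit in SMILES; fill each atom to its normal valence:
  13 × C (aromatic): 1 H each → 13
  5 × C (aromatic): no H
  2 × C: 2 H each → 4
  1 × O: 1 H
  Total hydrogens = 18.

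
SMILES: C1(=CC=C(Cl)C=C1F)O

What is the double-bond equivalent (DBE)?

4

Molecular formula from the SMILES: C6H4ClFO.
DoU = (2C + 2 + N − H − X)/2 = (2·6 + 2 + 0 − 4 − 2)/2 = 8/2 = 4.
(Structurally: 1 ring(s) + 3 π bond(s) = 4.)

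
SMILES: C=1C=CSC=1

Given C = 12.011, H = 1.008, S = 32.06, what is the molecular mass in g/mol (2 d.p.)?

84.14

Molecular formula: C4H4S.
M = 4×12.011 + 4×1.008 + 1×32.06 = 84.14 g/mol.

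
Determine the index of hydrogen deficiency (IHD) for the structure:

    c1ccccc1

4

Molecular formula from the SMILES: C6H6.
DoU = (2C + 2 + N − H − X)/2 = (2·6 + 2 + 0 − 6 − 0)/2 = 8/2 = 4.
(Structurally: 1 ring(s) + 3 π bond(s) = 4.)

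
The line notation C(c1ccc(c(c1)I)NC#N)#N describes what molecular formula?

C8H4IN3

Heavy atoms from the SMILES: 8 C, 1 I, 3 N.
Implicit hydrogens by atom environment:
  3 × C (aromatic): 1 H each → 3
  3 × C (aromatic): no H
  2 × C: no H
  2 × N: no H
  1 × I: no H
  1 × N: 1 H
  Total hydrogens = 4.
Molecular formula: C8H4IN3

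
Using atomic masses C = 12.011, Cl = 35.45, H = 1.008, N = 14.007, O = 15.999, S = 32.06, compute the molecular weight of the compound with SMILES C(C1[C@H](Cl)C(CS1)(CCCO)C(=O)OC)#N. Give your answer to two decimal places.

Molecular formula: C10H14ClNO3S.
M = 10×12.011 + 1×35.45 + 14×1.008 + 1×14.007 + 3×15.999 + 1×32.06 = 263.74 g/mol.

263.74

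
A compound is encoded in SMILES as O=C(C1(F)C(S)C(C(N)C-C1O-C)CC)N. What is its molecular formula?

Heavy atoms from the SMILES: 10 C, 1 F, 2 N, 2 O, 1 S.
Implicit hydrogens by atom environment:
  4 × C: 1 H each → 4
  2 × C: 3 H each → 6
  2 × C: 2 H each → 4
  2 × C: no H
  2 × N: 2 H each → 4
  2 × O: no H
  1 × F: no H
  1 × S: 1 H
  Total hydrogens = 19.
Molecular formula: C10H19FN2O2S

C10H19FN2O2S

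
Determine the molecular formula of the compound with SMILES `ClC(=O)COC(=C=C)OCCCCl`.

Heavy atoms from the SMILES: 8 C, 2 Cl, 3 O.
Implicit hydrogens by atom environment:
  5 × C: 2 H each → 10
  3 × C: no H
  3 × O: no H
  2 × Cl: no H
  Total hydrogens = 10.
Molecular formula: C8H10Cl2O3

C8H10Cl2O3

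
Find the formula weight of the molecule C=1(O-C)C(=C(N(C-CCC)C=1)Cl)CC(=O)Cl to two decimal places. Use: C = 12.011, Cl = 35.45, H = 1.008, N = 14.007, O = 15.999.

264.15

Molecular formula: C11H15Cl2NO2.
M = 11×12.011 + 2×35.45 + 15×1.008 + 1×14.007 + 2×15.999 = 264.15 g/mol.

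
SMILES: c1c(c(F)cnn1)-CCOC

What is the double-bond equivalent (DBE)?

Molecular formula from the SMILES: C7H9FN2O.
DoU = (2C + 2 + N − H − X)/2 = (2·7 + 2 + 2 − 9 − 1)/2 = 8/2 = 4.
(Structurally: 1 ring(s) + 3 π bond(s) = 4.)

4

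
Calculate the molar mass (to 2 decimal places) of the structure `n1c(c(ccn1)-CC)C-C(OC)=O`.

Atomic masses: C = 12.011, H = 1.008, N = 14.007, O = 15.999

180.21

Molecular formula: C9H12N2O2.
M = 9×12.011 + 12×1.008 + 2×14.007 + 2×15.999 = 180.21 g/mol.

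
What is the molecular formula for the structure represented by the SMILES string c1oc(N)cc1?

Heavy atoms from the SMILES: 4 C, 1 N, 1 O.
Implicit hydrogens by atom environment:
  3 × C (aromatic): 1 H each → 3
  1 × C (aromatic): no H
  1 × N: 2 H
  1 × O (aromatic): no H
  Total hydrogens = 5.
Molecular formula: C4H5NO

C4H5NO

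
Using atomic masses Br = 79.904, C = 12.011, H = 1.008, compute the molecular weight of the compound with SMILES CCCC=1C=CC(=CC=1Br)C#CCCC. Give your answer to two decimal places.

265.19

Molecular formula: C14H17Br.
M = 1×79.904 + 14×12.011 + 17×1.008 = 265.19 g/mol.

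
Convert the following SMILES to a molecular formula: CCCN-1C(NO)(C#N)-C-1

C6H11N3O

Heavy atoms from the SMILES: 6 C, 3 N, 1 O.
Implicit hydrogens by atom environment:
  3 × C: 2 H each → 6
  2 × C: no H
  2 × N: no H
  1 × C: 3 H
  1 × N: 1 H
  1 × O: 1 H
  Total hydrogens = 11.
Molecular formula: C6H11N3O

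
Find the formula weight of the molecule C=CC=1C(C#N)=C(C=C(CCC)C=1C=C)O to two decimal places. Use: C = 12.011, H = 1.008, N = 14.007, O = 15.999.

Molecular formula: C14H15NO.
M = 14×12.011 + 15×1.008 + 1×14.007 + 1×15.999 = 213.28 g/mol.

213.28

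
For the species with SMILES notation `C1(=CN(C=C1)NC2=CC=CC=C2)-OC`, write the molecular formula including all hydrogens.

Heavy atoms from the SMILES: 11 C, 2 N, 1 O.
Implicit hydrogens by atom environment:
  8 × C (aromatic): 1 H each → 8
  2 × C (aromatic): no H
  1 × C: 3 H
  1 × N: 1 H
  1 × N (aromatic): no H
  1 × O: no H
  Total hydrogens = 12.
Molecular formula: C11H12N2O

C11H12N2O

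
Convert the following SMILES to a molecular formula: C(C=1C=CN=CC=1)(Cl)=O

Heavy atoms from the SMILES: 6 C, 1 Cl, 1 N, 1 O.
Implicit hydrogens by atom environment:
  4 × C (aromatic): 1 H each → 4
  1 × C (aromatic): no H
  1 × C: no H
  1 × Cl: no H
  1 × N (aromatic): no H
  1 × O: no H
  Total hydrogens = 4.
Molecular formula: C6H4ClNO

C6H4ClNO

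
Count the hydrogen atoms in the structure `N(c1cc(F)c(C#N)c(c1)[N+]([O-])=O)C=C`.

Hydrogens are implicit in SMILES; fill each atom to its normal valence:
  4 × C (aromatic): no H
  2 × C (aromatic): 1 H each → 2
  1 × C: 2 H
  1 × C: 1 H
  1 × C: no H
  1 × F: no H
  1 × N: 1 H
  1 × N: no H
  1 × N (charge +1): no H
  1 × O: no H
  1 × O (charge -1): no H
  Total hydrogens = 6.

6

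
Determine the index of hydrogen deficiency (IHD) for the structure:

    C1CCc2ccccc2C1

Molecular formula from the SMILES: C10H12.
DoU = (2C + 2 + N − H − X)/2 = (2·10 + 2 + 0 − 12 − 0)/2 = 10/2 = 5.
(Structurally: 2 ring(s) + 3 π bond(s) = 5.)

5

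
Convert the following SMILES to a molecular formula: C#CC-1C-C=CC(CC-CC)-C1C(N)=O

Heavy atoms from the SMILES: 13 C, 1 N, 1 O.
Implicit hydrogens by atom environment:
  6 × C: 1 H each → 6
  4 × C: 2 H each → 8
  2 × C: no H
  1 × C: 3 H
  1 × N: 2 H
  1 × O: no H
  Total hydrogens = 19.
Molecular formula: C13H19NO

C13H19NO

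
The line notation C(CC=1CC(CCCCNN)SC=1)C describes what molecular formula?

C11H22N2S

Heavy atoms from the SMILES: 11 C, 2 N, 1 S.
Implicit hydrogens by atom environment:
  7 × C: 2 H each → 14
  2 × C: 1 H each → 2
  1 × C: 3 H
  1 × C: no H
  1 × N: 2 H
  1 × N: 1 H
  1 × S: no H
  Total hydrogens = 22.
Molecular formula: C11H22N2S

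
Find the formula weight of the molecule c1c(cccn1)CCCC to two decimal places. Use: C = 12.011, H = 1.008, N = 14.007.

135.21

Molecular formula: C9H13N.
M = 9×12.011 + 13×1.008 + 1×14.007 = 135.21 g/mol.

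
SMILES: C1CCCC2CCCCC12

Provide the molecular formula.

C10H18

Heavy atoms from the SMILES: 10 C.
Implicit hydrogens by atom environment:
  8 × C: 2 H each → 16
  2 × C: 1 H each → 2
  Total hydrogens = 18.
Molecular formula: C10H18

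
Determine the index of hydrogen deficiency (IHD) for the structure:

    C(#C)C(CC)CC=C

3

Molecular formula from the SMILES: C8H12.
DoU = (2C + 2 + N − H − X)/2 = (2·8 + 2 + 0 − 12 − 0)/2 = 6/2 = 3.
(Structurally: 0 ring(s) + 3 π bond(s) = 3.)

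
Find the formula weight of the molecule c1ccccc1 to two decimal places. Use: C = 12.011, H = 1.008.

78.11

Molecular formula: C6H6.
M = 6×12.011 + 6×1.008 = 78.11 g/mol.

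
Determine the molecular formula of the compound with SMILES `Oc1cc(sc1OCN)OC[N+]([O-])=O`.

Heavy atoms from the SMILES: 6 C, 2 N, 5 O, 1 S.
Implicit hydrogens by atom environment:
  3 × C (aromatic): no H
  3 × O: no H
  2 × C: 2 H each → 4
  1 × C (aromatic): 1 H
  1 × N: 2 H
  1 × N (charge +1): no H
  1 × O: 1 H
  1 × O (charge -1): no H
  1 × S (aromatic): no H
  Total hydrogens = 8.
Molecular formula: C6H8N2O5S

C6H8N2O5S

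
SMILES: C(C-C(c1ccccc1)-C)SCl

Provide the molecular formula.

Heavy atoms from the SMILES: 10 C, 1 Cl, 1 S.
Implicit hydrogens by atom environment:
  5 × C (aromatic): 1 H each → 5
  2 × C: 2 H each → 4
  1 × C: 3 H
  1 × C: 1 H
  1 × C (aromatic): no H
  1 × Cl: no H
  1 × S: no H
  Total hydrogens = 13.
Molecular formula: C10H13ClS

C10H13ClS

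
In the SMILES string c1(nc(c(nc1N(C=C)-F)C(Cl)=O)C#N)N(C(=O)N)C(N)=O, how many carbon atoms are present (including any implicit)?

The symbol for carbon appears 10 times in the SMILES. Lowercase c denotes aromatic carbon and counts toward C.

10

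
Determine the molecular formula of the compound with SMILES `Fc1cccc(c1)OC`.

C7H7FO

Heavy atoms from the SMILES: 7 C, 1 F, 1 O.
Implicit hydrogens by atom environment:
  4 × C (aromatic): 1 H each → 4
  2 × C (aromatic): no H
  1 × C: 3 H
  1 × F: no H
  1 × O: no H
  Total hydrogens = 7.
Molecular formula: C7H7FO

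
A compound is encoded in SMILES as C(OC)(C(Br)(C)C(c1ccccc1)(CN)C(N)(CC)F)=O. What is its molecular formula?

C15H22BrFN2O2

Heavy atoms from the SMILES: 1 Br, 15 C, 1 F, 2 N, 2 O.
Implicit hydrogens by atom environment:
  5 × C (aromatic): 1 H each → 5
  4 × C: no H
  3 × C: 3 H each → 9
  2 × C: 2 H each → 4
  2 × N: 2 H each → 4
  2 × O: no H
  1 × Br: no H
  1 × C (aromatic): no H
  1 × F: no H
  Total hydrogens = 22.
Molecular formula: C15H22BrFN2O2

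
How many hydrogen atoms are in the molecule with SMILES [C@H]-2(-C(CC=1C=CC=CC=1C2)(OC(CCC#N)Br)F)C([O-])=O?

14

Hydrogens are implicit in SMILES; fill each atom to its normal valence:
  4 × C: 2 H each → 8
  4 × C (aromatic): 1 H each → 4
  3 × C: no H
  2 × C: 1 H each → 2
  2 × C (aromatic): no H
  2 × O: no H
  1 × Br: no H
  1 × F: no H
  1 × N: no H
  1 × O (charge -1): no H
  Total hydrogens = 14.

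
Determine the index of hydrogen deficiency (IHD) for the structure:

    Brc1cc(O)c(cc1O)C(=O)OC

5

Molecular formula from the SMILES: C8H7BrO4.
DoU = (2C + 2 + N − H − X)/2 = (2·8 + 2 + 0 − 7 − 1)/2 = 10/2 = 5.
(Structurally: 1 ring(s) + 4 π bond(s) = 5.)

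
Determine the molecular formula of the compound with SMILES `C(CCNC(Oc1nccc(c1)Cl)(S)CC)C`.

Heavy atoms from the SMILES: 12 C, 1 Cl, 2 N, 1 O, 1 S.
Implicit hydrogens by atom environment:
  4 × C: 2 H each → 8
  3 × C (aromatic): 1 H each → 3
  2 × C: 3 H each → 6
  2 × C (aromatic): no H
  1 × C: no H
  1 × Cl: no H
  1 × N: 1 H
  1 × N (aromatic): no H
  1 × O: no H
  1 × S: 1 H
  Total hydrogens = 19.
Molecular formula: C12H19ClN2OS

C12H19ClN2OS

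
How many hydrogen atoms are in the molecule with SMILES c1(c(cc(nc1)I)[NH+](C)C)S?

10

Hydrogens are implicit in SMILES; fill each atom to its normal valence:
  3 × C (aromatic): no H
  2 × C: 3 H each → 6
  2 × C (aromatic): 1 H each → 2
  1 × I: no H
  1 × N (charge +1): 1 H
  1 × N (aromatic): no H
  1 × S: 1 H
  Total hydrogens = 10.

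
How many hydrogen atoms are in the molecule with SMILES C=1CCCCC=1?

10

Hydrogens are implicit in SMILES; fill each atom to its normal valence:
  4 × C: 2 H each → 8
  2 × C: 1 H each → 2
  Total hydrogens = 10.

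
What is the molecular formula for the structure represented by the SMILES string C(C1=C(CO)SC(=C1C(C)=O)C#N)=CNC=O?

Heavy atoms from the SMILES: 11 C, 2 N, 3 O, 1 S.
Implicit hydrogens by atom environment:
  4 × C (aromatic): no H
  3 × C: 1 H each → 3
  2 × C: no H
  2 × O: no H
  1 × C: 3 H
  1 × C: 2 H
  1 × N: 1 H
  1 × N: no H
  1 × O: 1 H
  1 × S (aromatic): no H
  Total hydrogens = 10.
Molecular formula: C11H10N2O3S

C11H10N2O3S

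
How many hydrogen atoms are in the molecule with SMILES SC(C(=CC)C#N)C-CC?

Hydrogens are implicit in SMILES; fill each atom to its normal valence:
  2 × C: 3 H each → 6
  2 × C: 2 H each → 4
  2 × C: 1 H each → 2
  2 × C: no H
  1 × N: no H
  1 × S: 1 H
  Total hydrogens = 13.

13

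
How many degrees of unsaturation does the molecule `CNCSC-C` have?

Molecular formula from the SMILES: C4H11NS.
DoU = (2C + 2 + N − H − X)/2 = (2·4 + 2 + 1 − 11 − 0)/2 = 0/2 = 0.
(Structurally: 0 ring(s) + 0 π bond(s) = 0.)

0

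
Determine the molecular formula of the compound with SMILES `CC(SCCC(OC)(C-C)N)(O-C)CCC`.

Heavy atoms from the SMILES: 12 C, 1 N, 2 O, 1 S.
Implicit hydrogens by atom environment:
  5 × C: 3 H each → 15
  5 × C: 2 H each → 10
  2 × C: no H
  2 × O: no H
  1 × N: 2 H
  1 × S: no H
  Total hydrogens = 27.
Molecular formula: C12H27NO2S

C12H27NO2S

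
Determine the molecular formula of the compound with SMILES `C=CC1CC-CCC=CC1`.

Heavy atoms from the SMILES: 10 C.
Implicit hydrogens by atom environment:
  6 × C: 2 H each → 12
  4 × C: 1 H each → 4
  Total hydrogens = 16.
Molecular formula: C10H16

C10H16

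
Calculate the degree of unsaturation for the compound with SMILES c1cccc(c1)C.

4

Molecular formula from the SMILES: C7H8.
DoU = (2C + 2 + N − H − X)/2 = (2·7 + 2 + 0 − 8 − 0)/2 = 8/2 = 4.
(Structurally: 1 ring(s) + 3 π bond(s) = 4.)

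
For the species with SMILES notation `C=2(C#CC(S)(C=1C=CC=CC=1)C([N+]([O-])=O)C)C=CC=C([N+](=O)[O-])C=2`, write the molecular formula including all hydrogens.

Heavy atoms from the SMILES: 17 C, 2 N, 4 O, 1 S.
Implicit hydrogens by atom environment:
  9 × C (aromatic): 1 H each → 9
  3 × C: no H
  3 × C (aromatic): no H
  2 × N (charge +1): no H
  2 × O: no H
  2 × O (charge -1): no H
  1 × C: 3 H
  1 × C: 1 H
  1 × S: 1 H
  Total hydrogens = 14.
Molecular formula: C17H14N2O4S

C17H14N2O4S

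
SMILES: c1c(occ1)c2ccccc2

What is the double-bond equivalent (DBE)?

7

Molecular formula from the SMILES: C10H8O.
DoU = (2C + 2 + N − H − X)/2 = (2·10 + 2 + 0 − 8 − 0)/2 = 14/2 = 7.
(Structurally: 2 ring(s) + 5 π bond(s) = 7.)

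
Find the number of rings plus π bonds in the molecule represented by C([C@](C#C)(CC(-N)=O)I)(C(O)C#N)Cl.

Molecular formula from the SMILES: C8H8ClIN2O2.
DoU = (2C + 2 + N − H − X)/2 = (2·8 + 2 + 2 − 8 − 2)/2 = 10/2 = 5.
(Structurally: 0 ring(s) + 5 π bond(s) = 5.)

5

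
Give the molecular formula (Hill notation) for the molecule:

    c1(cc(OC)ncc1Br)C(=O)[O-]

Heavy atoms from the SMILES: 1 Br, 7 C, 1 N, 3 O.
Implicit hydrogens by atom environment:
  3 × C (aromatic): no H
  2 × C (aromatic): 1 H each → 2
  2 × O: no H
  1 × Br: no H
  1 × C: 3 H
  1 × C: no H
  1 × N (aromatic): no H
  1 × O (charge -1): no H
  Total hydrogens = 5.
Net charge -1.
Molecular formula: C7H5BrNO3-

C7H5BrNO3-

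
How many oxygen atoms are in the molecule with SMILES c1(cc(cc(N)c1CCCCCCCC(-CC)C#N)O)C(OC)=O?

3

The symbol for oxygen appears 3 times in the SMILES.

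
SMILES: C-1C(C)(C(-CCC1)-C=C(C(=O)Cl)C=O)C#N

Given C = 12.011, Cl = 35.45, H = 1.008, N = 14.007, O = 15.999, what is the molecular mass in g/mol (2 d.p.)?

Molecular formula: C12H14ClNO2.
M = 12×12.011 + 1×35.45 + 14×1.008 + 1×14.007 + 2×15.999 = 239.70 g/mol.

239.70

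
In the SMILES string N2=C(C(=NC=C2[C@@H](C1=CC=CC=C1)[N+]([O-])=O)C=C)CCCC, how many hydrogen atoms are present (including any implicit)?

Hydrogens are implicit in SMILES; fill each atom to its normal valence:
  6 × C (aromatic): 1 H each → 6
  4 × C: 2 H each → 8
  4 × C (aromatic): no H
  2 × C: 1 H each → 2
  2 × N (aromatic): no H
  1 × C: 3 H
  1 × N (charge +1): no H
  1 × O: no H
  1 × O (charge -1): no H
  Total hydrogens = 19.

19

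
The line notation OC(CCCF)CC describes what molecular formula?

Heavy atoms from the SMILES: 6 C, 1 F, 1 O.
Implicit hydrogens by atom environment:
  4 × C: 2 H each → 8
  1 × C: 3 H
  1 × C: 1 H
  1 × F: no H
  1 × O: 1 H
  Total hydrogens = 13.
Molecular formula: C6H13FO

C6H13FO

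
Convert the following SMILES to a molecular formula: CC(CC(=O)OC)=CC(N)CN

Heavy atoms from the SMILES: 8 C, 2 N, 2 O.
Implicit hydrogens by atom environment:
  2 × C: 3 H each → 6
  2 × C: 2 H each → 4
  2 × C: 1 H each → 2
  2 × C: no H
  2 × N: 2 H each → 4
  2 × O: no H
  Total hydrogens = 16.
Molecular formula: C8H16N2O2

C8H16N2O2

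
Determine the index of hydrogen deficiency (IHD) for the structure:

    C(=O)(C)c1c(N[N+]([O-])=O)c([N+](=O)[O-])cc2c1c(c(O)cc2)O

10

Molecular formula from the SMILES: C12H9N3O7.
DoU = (2C + 2 + N − H − X)/2 = (2·12 + 2 + 3 − 9 − 0)/2 = 20/2 = 10.
(Structurally: 2 ring(s) + 8 π bond(s) = 10.)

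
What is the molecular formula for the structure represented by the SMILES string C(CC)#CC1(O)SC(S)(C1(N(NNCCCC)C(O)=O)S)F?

C12H20FN3O3S3

Heavy atoms from the SMILES: 12 C, 1 F, 3 N, 3 O, 3 S.
Implicit hydrogens by atom environment:
  6 × C: no H
  4 × C: 2 H each → 8
  2 × C: 3 H each → 6
  2 × N: 1 H each → 2
  2 × O: 1 H each → 2
  2 × S: 1 H each → 2
  1 × F: no H
  1 × N: no H
  1 × O: no H
  1 × S: no H
  Total hydrogens = 20.
Molecular formula: C12H20FN3O3S3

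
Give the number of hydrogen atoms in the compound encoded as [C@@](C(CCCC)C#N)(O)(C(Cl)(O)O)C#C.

14

Hydrogens are implicit in SMILES; fill each atom to its normal valence:
  4 × C: no H
  3 × C: 2 H each → 6
  3 × O: 1 H each → 3
  2 × C: 1 H each → 2
  1 × C: 3 H
  1 × Cl: no H
  1 × N: no H
  Total hydrogens = 14.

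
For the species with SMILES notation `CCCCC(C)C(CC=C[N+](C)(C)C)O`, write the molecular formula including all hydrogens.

C13H28NO+

Heavy atoms from the SMILES: 13 C, 1 N, 1 O.
Implicit hydrogens by atom environment:
  5 × C: 3 H each → 15
  4 × C: 2 H each → 8
  4 × C: 1 H each → 4
  1 × N (charge +1): no H
  1 × O: 1 H
  Total hydrogens = 28.
Net charge +1.
Molecular formula: C13H28NO+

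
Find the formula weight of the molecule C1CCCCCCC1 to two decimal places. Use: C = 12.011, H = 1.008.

112.22

Molecular formula: C8H16.
M = 8×12.011 + 16×1.008 = 112.22 g/mol.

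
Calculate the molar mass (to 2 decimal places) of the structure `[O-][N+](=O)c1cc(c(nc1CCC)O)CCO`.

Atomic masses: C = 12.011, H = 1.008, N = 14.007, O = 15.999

Molecular formula: C10H14N2O4.
M = 10×12.011 + 14×1.008 + 2×14.007 + 4×15.999 = 226.23 g/mol.

226.23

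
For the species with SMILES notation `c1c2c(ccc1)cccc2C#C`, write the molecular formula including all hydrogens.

Heavy atoms from the SMILES: 12 C.
Implicit hydrogens by atom environment:
  7 × C (aromatic): 1 H each → 7
  3 × C (aromatic): no H
  1 × C: 1 H
  1 × C: no H
  Total hydrogens = 8.
Molecular formula: C12H8

C12H8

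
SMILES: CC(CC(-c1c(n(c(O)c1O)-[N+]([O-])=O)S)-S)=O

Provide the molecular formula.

C8H10N2O5S2

Heavy atoms from the SMILES: 8 C, 2 N, 5 O, 2 S.
Implicit hydrogens by atom environment:
  4 × C (aromatic): no H
  2 × O: 1 H each → 2
  2 × O: no H
  2 × S: 1 H each → 2
  1 × C: 3 H
  1 × C: 2 H
  1 × C: 1 H
  1 × C: no H
  1 × N (aromatic): no H
  1 × N (charge +1): no H
  1 × O (charge -1): no H
  Total hydrogens = 10.
Molecular formula: C8H10N2O5S2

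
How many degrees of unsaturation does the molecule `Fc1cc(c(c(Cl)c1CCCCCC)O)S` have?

4

Molecular formula from the SMILES: C12H16ClFOS.
DoU = (2C + 2 + N − H − X)/2 = (2·12 + 2 + 0 − 16 − 2)/2 = 8/2 = 4.
(Structurally: 1 ring(s) + 3 π bond(s) = 4.)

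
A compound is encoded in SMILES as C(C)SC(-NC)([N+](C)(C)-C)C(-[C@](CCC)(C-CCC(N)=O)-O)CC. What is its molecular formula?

Heavy atoms from the SMILES: 18 C, 3 N, 2 O, 1 S.
Implicit hydrogens by atom environment:
  7 × C: 3 H each → 21
  7 × C: 2 H each → 14
  3 × C: no H
  1 × C: 1 H
  1 × N: 2 H
  1 × N: 1 H
  1 × N (charge +1): no H
  1 × O: 1 H
  1 × O: no H
  1 × S: no H
  Total hydrogens = 40.
Net charge +1.
Molecular formula: C18H40N3O2S+

C18H40N3O2S+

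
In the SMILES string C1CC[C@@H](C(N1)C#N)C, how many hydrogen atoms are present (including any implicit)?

12

Hydrogens are implicit in SMILES; fill each atom to its normal valence:
  3 × C: 2 H each → 6
  2 × C: 1 H each → 2
  1 × C: 3 H
  1 × C: no H
  1 × N: 1 H
  1 × N: no H
  Total hydrogens = 12.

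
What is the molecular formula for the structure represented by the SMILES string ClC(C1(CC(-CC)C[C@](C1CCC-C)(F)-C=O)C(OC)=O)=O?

Heavy atoms from the SMILES: 16 C, 1 Cl, 1 F, 4 O.
Implicit hydrogens by atom environment:
  6 × C: 2 H each → 12
  4 × C: no H
  4 × O: no H
  3 × C: 3 H each → 9
  3 × C: 1 H each → 3
  1 × Cl: no H
  1 × F: no H
  Total hydrogens = 24.
Molecular formula: C16H24ClFO4

C16H24ClFO4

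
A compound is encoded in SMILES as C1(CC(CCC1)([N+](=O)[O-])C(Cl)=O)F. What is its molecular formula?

Heavy atoms from the SMILES: 7 C, 1 Cl, 1 F, 1 N, 3 O.
Implicit hydrogens by atom environment:
  4 × C: 2 H each → 8
  2 × C: no H
  2 × O: no H
  1 × C: 1 H
  1 × Cl: no H
  1 × F: no H
  1 × N (charge +1): no H
  1 × O (charge -1): no H
  Total hydrogens = 9.
Molecular formula: C7H9ClFNO3

C7H9ClFNO3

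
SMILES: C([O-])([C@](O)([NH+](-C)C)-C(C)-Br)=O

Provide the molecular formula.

Heavy atoms from the SMILES: 1 Br, 6 C, 1 N, 3 O.
Implicit hydrogens by atom environment:
  3 × C: 3 H each → 9
  2 × C: no H
  1 × Br: no H
  1 × C: 1 H
  1 × N (charge +1): 1 H
  1 × O: 1 H
  1 × O: no H
  1 × O (charge -1): no H
  Total hydrogens = 12.
Molecular formula: C6H12BrNO3

C6H12BrNO3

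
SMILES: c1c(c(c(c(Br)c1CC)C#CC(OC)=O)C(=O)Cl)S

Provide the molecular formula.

Heavy atoms from the SMILES: 1 Br, 13 C, 1 Cl, 3 O, 1 S.
Implicit hydrogens by atom environment:
  5 × C (aromatic): no H
  4 × C: no H
  3 × O: no H
  2 × C: 3 H each → 6
  1 × Br: no H
  1 × C: 2 H
  1 × C (aromatic): 1 H
  1 × Cl: no H
  1 × S: 1 H
  Total hydrogens = 10.
Molecular formula: C13H10BrClO3S

C13H10BrClO3S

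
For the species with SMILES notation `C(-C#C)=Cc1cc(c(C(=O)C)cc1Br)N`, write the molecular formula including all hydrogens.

C12H10BrNO

Heavy atoms from the SMILES: 1 Br, 12 C, 1 N, 1 O.
Implicit hydrogens by atom environment:
  4 × C (aromatic): no H
  3 × C: 1 H each → 3
  2 × C (aromatic): 1 H each → 2
  2 × C: no H
  1 × Br: no H
  1 × C: 3 H
  1 × N: 2 H
  1 × O: no H
  Total hydrogens = 10.
Molecular formula: C12H10BrNO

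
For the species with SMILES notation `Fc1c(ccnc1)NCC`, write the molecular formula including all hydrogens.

C7H9FN2

Heavy atoms from the SMILES: 7 C, 1 F, 2 N.
Implicit hydrogens by atom environment:
  3 × C (aromatic): 1 H each → 3
  2 × C (aromatic): no H
  1 × C: 3 H
  1 × C: 2 H
  1 × F: no H
  1 × N: 1 H
  1 × N (aromatic): no H
  Total hydrogens = 9.
Molecular formula: C7H9FN2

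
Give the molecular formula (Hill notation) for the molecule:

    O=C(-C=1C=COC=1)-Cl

C5H3ClO2

Heavy atoms from the SMILES: 5 C, 1 Cl, 2 O.
Implicit hydrogens by atom environment:
  3 × C (aromatic): 1 H each → 3
  1 × C (aromatic): no H
  1 × C: no H
  1 × Cl: no H
  1 × O (aromatic): no H
  1 × O: no H
  Total hydrogens = 3.
Molecular formula: C5H3ClO2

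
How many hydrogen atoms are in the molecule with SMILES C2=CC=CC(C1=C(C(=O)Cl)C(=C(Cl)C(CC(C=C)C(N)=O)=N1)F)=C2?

Hydrogens are implicit in SMILES; fill each atom to its normal valence:
  6 × C (aromatic): no H
  5 × C (aromatic): 1 H each → 5
  2 × C: 2 H each → 4
  2 × C: 1 H each → 2
  2 × C: no H
  2 × Cl: no H
  2 × O: no H
  1 × F: no H
  1 × N: 2 H
  1 × N (aromatic): no H
  Total hydrogens = 13.

13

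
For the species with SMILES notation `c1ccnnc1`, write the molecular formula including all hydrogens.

Heavy atoms from the SMILES: 4 C, 2 N.
Implicit hydrogens by atom environment:
  4 × C (aromatic): 1 H each → 4
  2 × N (aromatic): no H
  Total hydrogens = 4.
Molecular formula: C4H4N2

C4H4N2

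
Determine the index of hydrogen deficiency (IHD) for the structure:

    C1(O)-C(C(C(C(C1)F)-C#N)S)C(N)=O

Molecular formula from the SMILES: C8H11FN2O2S.
DoU = (2C + 2 + N − H − X)/2 = (2·8 + 2 + 2 − 11 − 1)/2 = 8/2 = 4.
(Structurally: 1 ring(s) + 3 π bond(s) = 4.)

4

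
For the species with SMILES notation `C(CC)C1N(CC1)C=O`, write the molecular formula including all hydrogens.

C7H13NO

Heavy atoms from the SMILES: 7 C, 1 N, 1 O.
Implicit hydrogens by atom environment:
  4 × C: 2 H each → 8
  2 × C: 1 H each → 2
  1 × C: 3 H
  1 × N: no H
  1 × O: no H
  Total hydrogens = 13.
Molecular formula: C7H13NO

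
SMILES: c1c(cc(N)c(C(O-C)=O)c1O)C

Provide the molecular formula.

C9H11NO3

Heavy atoms from the SMILES: 9 C, 1 N, 3 O.
Implicit hydrogens by atom environment:
  4 × C (aromatic): no H
  2 × C: 3 H each → 6
  2 × C (aromatic): 1 H each → 2
  2 × O: no H
  1 × C: no H
  1 × N: 2 H
  1 × O: 1 H
  Total hydrogens = 11.
Molecular formula: C9H11NO3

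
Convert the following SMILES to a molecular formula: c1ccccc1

Heavy atoms from the SMILES: 6 C.
Implicit hydrogens by atom environment:
  6 × C (aromatic): 1 H each → 6
  Total hydrogens = 6.
Molecular formula: C6H6

C6H6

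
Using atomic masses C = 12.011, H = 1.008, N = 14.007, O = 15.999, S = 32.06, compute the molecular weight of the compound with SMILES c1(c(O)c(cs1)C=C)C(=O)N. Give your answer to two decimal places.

Molecular formula: C7H7NO2S.
M = 7×12.011 + 7×1.008 + 1×14.007 + 2×15.999 + 1×32.06 = 169.20 g/mol.

169.20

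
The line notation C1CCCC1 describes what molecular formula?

C5H10

Heavy atoms from the SMILES: 5 C.
Implicit hydrogens by atom environment:
  5 × C: 2 H each → 10
  Total hydrogens = 10.
Molecular formula: C5H10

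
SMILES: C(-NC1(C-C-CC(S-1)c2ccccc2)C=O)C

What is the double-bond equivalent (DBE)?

Molecular formula from the SMILES: C14H19NOS.
DoU = (2C + 2 + N − H − X)/2 = (2·14 + 2 + 1 − 19 − 0)/2 = 12/2 = 6.
(Structurally: 2 ring(s) + 4 π bond(s) = 6.)

6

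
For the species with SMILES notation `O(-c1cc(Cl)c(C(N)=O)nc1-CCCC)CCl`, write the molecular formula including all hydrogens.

Heavy atoms from the SMILES: 11 C, 2 Cl, 2 N, 2 O.
Implicit hydrogens by atom environment:
  4 × C: 2 H each → 8
  4 × C (aromatic): no H
  2 × Cl: no H
  2 × O: no H
  1 × C: 3 H
  1 × C (aromatic): 1 H
  1 × C: no H
  1 × N: 2 H
  1 × N (aromatic): no H
  Total hydrogens = 14.
Molecular formula: C11H14Cl2N2O2

C11H14Cl2N2O2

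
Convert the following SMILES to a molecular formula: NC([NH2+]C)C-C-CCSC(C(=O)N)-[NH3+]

[C8H22N4OS]2+

Heavy atoms from the SMILES: 8 C, 4 N, 1 O, 1 S.
Implicit hydrogens by atom environment:
  4 × C: 2 H each → 8
  2 × C: 1 H each → 2
  2 × N: 2 H each → 4
  1 × C: 3 H
  1 × C: no H
  1 × N (charge +1): 3 H
  1 × N (charge +1): 2 H
  1 × O: no H
  1 × S: no H
  Total hydrogens = 22.
Net charge +2.
Molecular formula: [C8H22N4OS]2+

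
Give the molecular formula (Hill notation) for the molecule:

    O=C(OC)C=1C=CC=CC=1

C8H8O2

Heavy atoms from the SMILES: 8 C, 2 O.
Implicit hydrogens by atom environment:
  5 × C (aromatic): 1 H each → 5
  2 × O: no H
  1 × C: 3 H
  1 × C (aromatic): no H
  1 × C: no H
  Total hydrogens = 8.
Molecular formula: C8H8O2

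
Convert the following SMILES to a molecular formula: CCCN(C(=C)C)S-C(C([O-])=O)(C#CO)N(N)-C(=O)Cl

Heavy atoms from the SMILES: 11 C, 1 Cl, 3 N, 4 O, 1 S.
Implicit hydrogens by atom environment:
  6 × C: no H
  3 × C: 2 H each → 6
  2 × C: 3 H each → 6
  2 × N: no H
  2 × O: no H
  1 × Cl: no H
  1 × N: 2 H
  1 × O: 1 H
  1 × O (charge -1): no H
  1 × S: no H
  Total hydrogens = 15.
Net charge -1.
Molecular formula: C11H15ClN3O4S-

C11H15ClN3O4S-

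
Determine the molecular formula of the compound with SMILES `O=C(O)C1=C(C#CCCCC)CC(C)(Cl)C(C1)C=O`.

Heavy atoms from the SMILES: 15 C, 1 Cl, 3 O.
Implicit hydrogens by atom environment:
  6 × C: no H
  5 × C: 2 H each → 10
  2 × C: 3 H each → 6
  2 × C: 1 H each → 2
  2 × O: no H
  1 × Cl: no H
  1 × O: 1 H
  Total hydrogens = 19.
Molecular formula: C15H19ClO3

C15H19ClO3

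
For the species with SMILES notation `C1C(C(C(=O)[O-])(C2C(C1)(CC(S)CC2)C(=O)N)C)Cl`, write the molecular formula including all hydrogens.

C13H19ClNO3S-

Heavy atoms from the SMILES: 13 C, 1 Cl, 1 N, 3 O, 1 S.
Implicit hydrogens by atom environment:
  5 × C: 2 H each → 10
  4 × C: no H
  3 × C: 1 H each → 3
  2 × O: no H
  1 × C: 3 H
  1 × Cl: no H
  1 × N: 2 H
  1 × O (charge -1): no H
  1 × S: 1 H
  Total hydrogens = 19.
Net charge -1.
Molecular formula: C13H19ClNO3S-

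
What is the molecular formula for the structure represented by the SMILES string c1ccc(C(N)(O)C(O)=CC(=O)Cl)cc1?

C10H10ClNO3

Heavy atoms from the SMILES: 10 C, 1 Cl, 1 N, 3 O.
Implicit hydrogens by atom environment:
  5 × C (aromatic): 1 H each → 5
  3 × C: no H
  2 × O: 1 H each → 2
  1 × C: 1 H
  1 × C (aromatic): no H
  1 × Cl: no H
  1 × N: 2 H
  1 × O: no H
  Total hydrogens = 10.
Molecular formula: C10H10ClNO3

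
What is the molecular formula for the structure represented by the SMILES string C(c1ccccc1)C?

Heavy atoms from the SMILES: 8 C.
Implicit hydrogens by atom environment:
  5 × C (aromatic): 1 H each → 5
  1 × C: 3 H
  1 × C: 2 H
  1 × C (aromatic): no H
  Total hydrogens = 10.
Molecular formula: C8H10

C8H10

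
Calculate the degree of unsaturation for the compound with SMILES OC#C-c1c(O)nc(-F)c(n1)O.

Molecular formula from the SMILES: C6H3FN2O3.
DoU = (2C + 2 + N − H − X)/2 = (2·6 + 2 + 2 − 3 − 1)/2 = 12/2 = 6.
(Structurally: 1 ring(s) + 5 π bond(s) = 6.)

6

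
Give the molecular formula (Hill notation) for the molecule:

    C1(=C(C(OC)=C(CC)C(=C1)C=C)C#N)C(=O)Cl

Heavy atoms from the SMILES: 13 C, 1 Cl, 1 N, 2 O.
Implicit hydrogens by atom environment:
  5 × C (aromatic): no H
  2 × C: 3 H each → 6
  2 × C: 2 H each → 4
  2 × C: no H
  2 × O: no H
  1 × C (aromatic): 1 H
  1 × C: 1 H
  1 × Cl: no H
  1 × N: no H
  Total hydrogens = 12.
Molecular formula: C13H12ClNO2

C13H12ClNO2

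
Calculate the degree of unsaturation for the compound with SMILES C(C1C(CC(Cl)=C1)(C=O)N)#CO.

5

Molecular formula from the SMILES: C8H8ClNO2.
DoU = (2C + 2 + N − H − X)/2 = (2·8 + 2 + 1 − 8 − 1)/2 = 10/2 = 5.
(Structurally: 1 ring(s) + 4 π bond(s) = 5.)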